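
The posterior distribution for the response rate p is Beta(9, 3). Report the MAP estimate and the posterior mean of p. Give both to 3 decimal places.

Mode = (9−1)/(9+3−2) = 8/10 = 0.800.
Mean = 9/(9+3) = 9/12 = 0.750.
The posterior is left-skewed, so the mode exceeds the mean.

MAP = 0.800, posterior mean = 0.750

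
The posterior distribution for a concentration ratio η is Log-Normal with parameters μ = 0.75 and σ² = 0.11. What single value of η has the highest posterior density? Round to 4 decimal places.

Mode = exp(μ − σ²) = exp(0.64) = 1.8965.
Mean = exp(μ + σ²/2) = exp(0.805) = 2.2367.
This is the posterior mode — the MAP estimate.

1.8965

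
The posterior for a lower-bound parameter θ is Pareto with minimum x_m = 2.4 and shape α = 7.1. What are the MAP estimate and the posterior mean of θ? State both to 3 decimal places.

MAP = 2.400, posterior mean = 2.793

The Pareto density is strictly decreasing on [x_m, ∞), so the mode is x_m = 2.400.
Mean = α·x_m/(α−1) = 7.1·2.4/6.1 = 2.793.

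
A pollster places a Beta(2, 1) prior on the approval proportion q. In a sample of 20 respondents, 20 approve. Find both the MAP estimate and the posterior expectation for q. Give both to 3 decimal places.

Posterior: Beta(2+20, 1+0) = Beta(22, 1).
Since β = 1 ≤ 1 and α > 1, the Beta density is monotone increasing on [0,1]; the mode is at 1.
Mean = 22/(22+1) = 0.957.
The posterior is left-skewed, so the mode exceeds the mean.

MAP estimate = 1.000, posterior expectation = 0.957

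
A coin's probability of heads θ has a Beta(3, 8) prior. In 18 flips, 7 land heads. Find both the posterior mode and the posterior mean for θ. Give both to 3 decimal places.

MAP: 0.333. Posterior mean: 0.345.

Posterior: Beta(3+7, 8+11) = Beta(10, 19).
Mode = (10−1)/(10+19−2) = 9/27 = 0.333.
Mean = 10/(10+19) = 10/29 = 0.345.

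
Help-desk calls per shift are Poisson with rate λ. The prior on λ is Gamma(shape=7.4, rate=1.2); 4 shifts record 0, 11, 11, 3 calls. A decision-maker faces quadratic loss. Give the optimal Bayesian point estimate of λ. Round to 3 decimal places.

Σ counts = 25. Posterior: Gamma(shape = 7.4+25 = 32.4, rate = 1.2+4 = 5.2).
Mode = (α−1)/β = 31.4/5.2 = 6.038.
Mean = α/β = 32.4/5.2 = 6.231.
Quadratic loss ⇒ the optimal estimator is the posterior mean.

6.231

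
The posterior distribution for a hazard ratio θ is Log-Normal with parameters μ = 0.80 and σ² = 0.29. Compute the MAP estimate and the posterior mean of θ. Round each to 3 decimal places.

MAP estimate = 1.665, posterior mean = 2.573

Mode = exp(μ − σ²) = exp(0.51) = 1.665.
Mean = exp(μ + σ²/2) = exp(0.945) = 2.573.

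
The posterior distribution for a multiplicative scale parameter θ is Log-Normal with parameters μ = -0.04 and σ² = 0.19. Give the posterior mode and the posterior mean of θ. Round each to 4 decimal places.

Mode = exp(μ − σ²) = exp(-0.23) = 0.7945.
Mean = exp(μ + σ²/2) = exp(0.055) = 1.0565.

MAP: 0.7945. Posterior mean: 1.0565.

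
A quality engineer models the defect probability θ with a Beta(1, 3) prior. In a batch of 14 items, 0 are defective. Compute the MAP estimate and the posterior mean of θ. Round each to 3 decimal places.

MAP estimate = 0.000, posterior mean = 0.056

Posterior: Beta(1+0, 3+14) = Beta(1, 17).
Since α = 1 ≤ 1 and β > 1, the Beta density is monotone decreasing on [0,1]; the mode is at 0.
Mean = 1/(1+17) = 0.056.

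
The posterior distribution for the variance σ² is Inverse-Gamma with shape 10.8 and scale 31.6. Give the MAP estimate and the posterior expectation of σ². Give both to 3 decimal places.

Mode = β/(α+1) = 31.6/11.8 = 2.678.
Mean = β/(α−1) = 31.6/9.8 = 3.224.

σ²_MAP = 2.678, E[σ²|data] = 3.224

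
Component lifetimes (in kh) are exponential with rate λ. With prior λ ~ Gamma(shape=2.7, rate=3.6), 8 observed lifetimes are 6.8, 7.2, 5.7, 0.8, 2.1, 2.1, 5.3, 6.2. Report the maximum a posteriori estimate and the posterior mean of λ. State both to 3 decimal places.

MAP: 0.244. Posterior mean: 0.269.

Σ times = 36.2. Posterior: Gamma(shape = 2.7+8 = 10.7, rate = 3.6+36.2 = 39.8).
Mode = (α−1)/β = 9.7/39.8 = 0.244.
Mean = α/β = 10.7/39.8 = 0.269.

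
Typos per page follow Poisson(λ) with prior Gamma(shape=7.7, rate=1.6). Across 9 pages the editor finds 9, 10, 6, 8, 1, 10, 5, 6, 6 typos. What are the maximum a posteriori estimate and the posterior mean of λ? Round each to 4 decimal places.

MAP: 6.3868. Posterior mean: 6.4811.

Σ counts = 61. Posterior: Gamma(shape = 7.7+61 = 68.7, rate = 1.6+9 = 10.6).
Mode = (α−1)/β = 67.7/10.6 = 6.3868.
Mean = α/β = 68.7/10.6 = 6.4811.
Mean > mode: the posterior has a right tail.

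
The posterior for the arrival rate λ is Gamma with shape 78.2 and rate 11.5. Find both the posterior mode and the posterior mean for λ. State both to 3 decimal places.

MAP = 6.713; posterior mean = 6.800

Mode = (α−1)/β = 77.2/11.5 = 6.713.
Mean = α/β = 78.2/11.5 = 6.800.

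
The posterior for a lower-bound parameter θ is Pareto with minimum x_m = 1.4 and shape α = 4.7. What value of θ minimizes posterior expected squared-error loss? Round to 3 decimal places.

The Pareto density is strictly decreasing on [x_m, ∞), so the mode is x_m = 1.400.
Mean = α·x_m/(α−1) = 4.7·1.4/3.7 = 1.778.
Squared-error loss ⇒ the optimal estimator is the posterior mean.

1.778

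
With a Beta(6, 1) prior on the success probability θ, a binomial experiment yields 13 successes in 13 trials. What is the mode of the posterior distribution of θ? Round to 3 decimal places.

1.000

Posterior: Beta(6+13, 1+0) = Beta(19, 1).
Since β = 1 ≤ 1 and α > 1, the Beta density is monotone increasing on [0,1]; the mode is at 1.
Mean = 19/(19+1) = 0.950.
This is the posterior mode — the MAP estimate.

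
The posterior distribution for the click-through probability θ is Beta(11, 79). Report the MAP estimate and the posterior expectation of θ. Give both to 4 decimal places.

Mode = (11−1)/(11+79−2) = 10/88 = 0.1136.
Mean = 11/(11+79) = 11/90 = 0.1222.

MAP = 0.1136; posterior mean = 0.1222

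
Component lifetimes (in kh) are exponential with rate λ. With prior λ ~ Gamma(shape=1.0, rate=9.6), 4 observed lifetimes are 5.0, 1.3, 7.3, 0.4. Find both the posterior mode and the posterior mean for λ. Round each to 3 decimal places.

λ_MAP = 0.169, E[λ|data] = 0.212

Σ times = 14.0. Posterior: Gamma(shape = 1.0+4 = 5.0, rate = 9.6+14.0 = 23.6).
Mode = (α−1)/β = 4.0/23.6 = 0.169.
Mean = α/β = 5.0/23.6 = 0.212.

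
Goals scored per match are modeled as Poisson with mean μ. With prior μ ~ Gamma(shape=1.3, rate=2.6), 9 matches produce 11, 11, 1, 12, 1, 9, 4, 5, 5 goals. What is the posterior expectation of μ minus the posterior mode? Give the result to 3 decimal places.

0.086

Σ counts = 59. Posterior: Gamma(shape = 1.3+59 = 60.3, rate = 2.6+9 = 11.6).
Mode = (α−1)/β = 59.3/11.6 = 5.112.
Mean = α/β = 60.3/11.6 = 5.198.
Difference = 5.198 − 5.112 = 0.086.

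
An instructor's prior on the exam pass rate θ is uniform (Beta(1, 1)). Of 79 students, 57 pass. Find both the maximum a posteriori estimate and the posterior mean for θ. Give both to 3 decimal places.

MAP = 0.722, posterior mean = 0.716

Posterior: Beta(1+57, 1+22) = Beta(58, 23).
Mode = (58−1)/(58+23−2) = 57/79 = 0.722.
With a flat prior the MAP equals the MLE, 57/79.
Mean = 58/(58+23) = 58/81 = 0.716.
Mode > mean: the posterior has a left tail.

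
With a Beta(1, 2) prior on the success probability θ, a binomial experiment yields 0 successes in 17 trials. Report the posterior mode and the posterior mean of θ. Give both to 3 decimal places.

MAP = 0.000; posterior mean = 0.050

Posterior: Beta(1+0, 2+17) = Beta(1, 19).
Since α = 1 ≤ 1 and β > 1, the Beta density is monotone decreasing on [0,1]; the mode is at 0.
Mean = 1/(1+19) = 0.050.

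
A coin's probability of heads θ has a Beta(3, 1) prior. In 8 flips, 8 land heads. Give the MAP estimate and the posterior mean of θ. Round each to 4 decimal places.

Posterior: Beta(3+8, 1+0) = Beta(11, 1).
Since β = 1 ≤ 1 and α > 1, the Beta density is monotone increasing on [0,1]; the mode is at 1.
Mean = 11/(11+1) = 0.9167.

MAP estimate = 1.0000, posterior mean = 0.9167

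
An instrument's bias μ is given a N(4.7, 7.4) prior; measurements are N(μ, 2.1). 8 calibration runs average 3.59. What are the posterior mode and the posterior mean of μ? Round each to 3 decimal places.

MAP: 3.628. Posterior mean: 3.628.

Posterior for μ is Normal. Precision-weighted mean: (1/7.4·4.7 + 8/2.1·3.59) / (1/7.4 + 8/2.1) = 3.628.
A Normal posterior is symmetric, so mode = mean.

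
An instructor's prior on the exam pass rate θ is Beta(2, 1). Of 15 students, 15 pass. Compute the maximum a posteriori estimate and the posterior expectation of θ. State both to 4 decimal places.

Posterior: Beta(2+15, 1+0) = Beta(17, 1).
Since β = 1 ≤ 1 and α > 1, the Beta density is monotone increasing on [0,1]; the mode is at 1.
Mean = 17/(17+1) = 0.9444.
Left-skewed posterior ⇒ mean < mode.

MAP: 1.0000. Posterior mean: 0.9444.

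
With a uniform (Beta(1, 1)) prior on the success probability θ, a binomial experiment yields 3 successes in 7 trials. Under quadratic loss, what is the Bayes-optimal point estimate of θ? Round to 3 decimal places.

0.444

Posterior: Beta(1+3, 1+4) = Beta(4, 5).
Mode = (4−1)/(4+5−2) = 3/7 = 0.429.
Mean = 4/(4+5) = 4/9 = 0.444.
Quadratic loss ⇒ the optimal estimator is the posterior mean.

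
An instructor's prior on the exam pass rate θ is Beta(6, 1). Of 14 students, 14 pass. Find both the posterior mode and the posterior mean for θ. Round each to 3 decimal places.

posterior mode = 1.000, posterior mean = 0.952

Posterior: Beta(6+14, 1+0) = Beta(20, 1).
Since β = 1 ≤ 1 and α > 1, the Beta density is monotone increasing on [0,1]; the mode is at 1.
Mean = 20/(20+1) = 0.952.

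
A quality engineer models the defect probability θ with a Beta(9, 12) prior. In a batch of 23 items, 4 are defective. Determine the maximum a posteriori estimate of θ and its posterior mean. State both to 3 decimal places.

Posterior: Beta(9+4, 12+19) = Beta(13, 31).
Mode = (13−1)/(13+31−2) = 12/42 = 0.286.
Mean = 13/(13+31) = 13/44 = 0.295.
Right-skewed posterior ⇒ mode < mean.

maximum a posteriori estimate = 0.286, posterior mean = 0.295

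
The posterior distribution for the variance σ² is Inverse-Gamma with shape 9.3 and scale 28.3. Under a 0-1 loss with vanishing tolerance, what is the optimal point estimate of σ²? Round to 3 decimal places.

2.748

Mode = β/(α+1) = 28.3/10.3 = 2.748.
Mean = β/(α−1) = 28.3/8.3 = 3.410.
This is the posterior mode — the MAP estimate.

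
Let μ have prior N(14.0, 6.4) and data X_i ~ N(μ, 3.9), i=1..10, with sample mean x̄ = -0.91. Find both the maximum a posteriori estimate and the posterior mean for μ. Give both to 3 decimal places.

Posterior for μ is Normal. Precision-weighted mean: (1/6.4·14.0 + 10/3.9·-0.91) / (1/6.4 + 10/3.9) = -0.054.
A Normal posterior is symmetric, so mode = mean.

MAP: -0.054. Posterior mean: -0.054.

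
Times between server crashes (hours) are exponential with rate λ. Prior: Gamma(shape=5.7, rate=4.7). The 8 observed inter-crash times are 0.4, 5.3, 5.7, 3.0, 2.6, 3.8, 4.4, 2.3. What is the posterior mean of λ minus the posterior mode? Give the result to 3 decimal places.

0.031

Σ times = 27.5. Posterior: Gamma(shape = 5.7+8 = 13.7, rate = 4.7+27.5 = 32.2).
Mode = (α−1)/β = 12.7/32.2 = 0.394.
Mean = α/β = 13.7/32.2 = 0.425.
Difference = 0.425 − 0.394 = 0.031.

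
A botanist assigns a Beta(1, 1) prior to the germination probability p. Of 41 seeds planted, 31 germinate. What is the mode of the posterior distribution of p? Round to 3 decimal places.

Posterior: Beta(1+31, 1+10) = Beta(32, 11).
Mode = (32−1)/(32+11−2) = 31/41 = 0.756.
With a flat prior the MAP equals the MLE, 31/41.
Mean = 32/(32+11) = 32/43 = 0.744.
This is the posterior mode — the MAP estimate.

0.756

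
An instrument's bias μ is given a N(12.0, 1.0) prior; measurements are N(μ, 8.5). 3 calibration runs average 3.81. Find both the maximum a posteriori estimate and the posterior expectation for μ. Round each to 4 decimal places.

Posterior for μ is Normal. Precision-weighted mean: (1/1.0·12.0 + 3/8.5·3.81) / (1/1.0 + 3/8.5) = 9.8635.
A Normal posterior is symmetric, so mode = mean.

MAP: 9.8635. Posterior mean: 9.8635.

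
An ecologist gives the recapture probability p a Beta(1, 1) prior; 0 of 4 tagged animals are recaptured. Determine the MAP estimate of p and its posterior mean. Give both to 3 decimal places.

Posterior: Beta(1+0, 1+4) = Beta(1, 5).
Since α = 1 ≤ 1 and β > 1, the Beta density is monotone decreasing on [0,1]; the mode is at 0.
Mean = 1/(1+5) = 0.167.

p_MAP = 0.000, E[p|data] = 0.167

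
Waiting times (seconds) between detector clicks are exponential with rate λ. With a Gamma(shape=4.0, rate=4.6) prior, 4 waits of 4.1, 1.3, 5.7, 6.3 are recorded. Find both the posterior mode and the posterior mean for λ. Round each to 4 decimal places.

MAP = 0.3182, posterior mean = 0.3636

Σ times = 17.4. Posterior: Gamma(shape = 4.0+4 = 8.0, rate = 4.6+17.4 = 22.0).
Mode = (α−1)/β = 7.0/22.0 = 0.3182.
Mean = α/β = 8.0/22.0 = 0.3636.
The mean is pulled above the mode by the posterior's right skew.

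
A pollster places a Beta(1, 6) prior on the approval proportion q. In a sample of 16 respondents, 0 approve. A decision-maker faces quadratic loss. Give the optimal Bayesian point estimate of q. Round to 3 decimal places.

0.043

Posterior: Beta(1+0, 6+16) = Beta(1, 22).
Since α = 1 ≤ 1 and β > 1, the Beta density is monotone decreasing on [0,1]; the mode is at 0.
Mean = 1/(1+22) = 0.043.
Quadratic loss ⇒ the optimal estimator is the posterior mean.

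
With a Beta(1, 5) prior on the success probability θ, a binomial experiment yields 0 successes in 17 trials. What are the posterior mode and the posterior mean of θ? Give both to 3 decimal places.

MAP: 0.000. Posterior mean: 0.043.

Posterior: Beta(1+0, 5+17) = Beta(1, 22).
Since α = 1 ≤ 1 and β > 1, the Beta density is monotone decreasing on [0,1]; the mode is at 0.
Mean = 1/(1+22) = 0.043.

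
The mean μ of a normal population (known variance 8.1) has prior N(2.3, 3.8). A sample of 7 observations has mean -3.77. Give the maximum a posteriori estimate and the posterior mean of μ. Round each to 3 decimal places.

Posterior for μ is Normal. Precision-weighted mean: (1/3.8·2.3 + 7/8.1·-3.77) / (1/3.8 + 7/8.1) = -2.353.
A Normal posterior is symmetric, so mode = mean.

maximum a posteriori estimate = -2.353, posterior mean = -2.353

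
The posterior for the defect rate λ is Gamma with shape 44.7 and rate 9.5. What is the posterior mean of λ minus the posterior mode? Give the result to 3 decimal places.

Mode = (α−1)/β = 43.7/9.5 = 4.600.
Mean = α/β = 44.7/9.5 = 4.705.
Difference = 4.705 − 4.600 = 0.105.

0.105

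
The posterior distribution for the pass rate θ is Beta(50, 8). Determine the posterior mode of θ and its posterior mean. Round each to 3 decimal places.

Mode = (50−1)/(50+8−2) = 49/56 = 0.875.
Mean = 50/(50+8) = 50/58 = 0.862.

MAP = 0.875, posterior mean = 0.862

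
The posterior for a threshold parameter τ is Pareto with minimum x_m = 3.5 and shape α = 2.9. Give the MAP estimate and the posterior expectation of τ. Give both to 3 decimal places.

The Pareto density is strictly decreasing on [x_m, ∞), so the mode is x_m = 3.500.
Mean = α·x_m/(α−1) = 2.9·3.5/1.9 = 5.342.
Mean > mode: the posterior has a right tail.

MAP = 3.500, posterior mean = 5.342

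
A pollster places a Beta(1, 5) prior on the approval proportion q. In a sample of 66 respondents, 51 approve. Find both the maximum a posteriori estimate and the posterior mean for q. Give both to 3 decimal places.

Posterior: Beta(1+51, 5+15) = Beta(52, 20).
Mode = (52−1)/(52+20−2) = 51/70 = 0.729.
Mean = 52/(52+20) = 52/72 = 0.722.

MAP = 0.729; posterior mean = 0.722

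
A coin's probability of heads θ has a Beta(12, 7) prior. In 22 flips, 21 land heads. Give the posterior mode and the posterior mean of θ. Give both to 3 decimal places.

MAP = 0.821, posterior mean = 0.805

Posterior: Beta(12+21, 7+1) = Beta(33, 8).
Mode = (33−1)/(33+8−2) = 32/39 = 0.821.
Mean = 33/(33+8) = 33/41 = 0.805.
Left-skewed posterior ⇒ mean < mode.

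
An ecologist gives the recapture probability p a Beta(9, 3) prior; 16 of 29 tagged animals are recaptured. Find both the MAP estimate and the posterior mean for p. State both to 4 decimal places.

MAP = 0.6154; posterior mean = 0.6098

Posterior: Beta(9+16, 3+13) = Beta(25, 16).
Mode = (25−1)/(25+16−2) = 24/39 = 0.6154.
Mean = 25/(25+16) = 25/41 = 0.6098.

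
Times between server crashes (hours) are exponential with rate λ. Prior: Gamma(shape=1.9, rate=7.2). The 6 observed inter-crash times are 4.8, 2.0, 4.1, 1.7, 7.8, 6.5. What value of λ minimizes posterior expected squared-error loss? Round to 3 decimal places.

0.232

Σ times = 26.9. Posterior: Gamma(shape = 1.9+6 = 7.9, rate = 7.2+26.9 = 34.1).
Mode = (α−1)/β = 6.9/34.1 = 0.202.
Mean = α/β = 7.9/34.1 = 0.232.
Squared-error loss ⇒ the optimal estimator is the posterior mean.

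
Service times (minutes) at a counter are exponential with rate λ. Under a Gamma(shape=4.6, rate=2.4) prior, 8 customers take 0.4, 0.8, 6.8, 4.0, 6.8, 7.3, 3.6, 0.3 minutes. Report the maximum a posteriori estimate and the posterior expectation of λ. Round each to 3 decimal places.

MAP = 0.358; posterior mean = 0.389

Σ times = 30.0. Posterior: Gamma(shape = 4.6+8 = 12.6, rate = 2.4+30.0 = 32.4).
Mode = (α−1)/β = 11.6/32.4 = 0.358.
Mean = α/β = 12.6/32.4 = 0.389.
Mean > mode: the posterior has a right tail.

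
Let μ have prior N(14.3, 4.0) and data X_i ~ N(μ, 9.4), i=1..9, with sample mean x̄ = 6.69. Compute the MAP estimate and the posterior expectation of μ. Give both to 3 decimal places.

MAP: 8.266. Posterior mean: 8.266.

Posterior for μ is Normal. Precision-weighted mean: (1/4.0·14.3 + 9/9.4·6.69) / (1/4.0 + 9/9.4) = 8.266.
A Normal posterior is symmetric, so mode = mean.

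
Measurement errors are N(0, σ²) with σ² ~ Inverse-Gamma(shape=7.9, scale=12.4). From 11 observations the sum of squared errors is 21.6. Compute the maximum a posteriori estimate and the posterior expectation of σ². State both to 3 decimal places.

Posterior: Inverse-Gamma(shape = 7.9+11/2 = 13.4, scale = 12.4+21.6/2 = 23.2).
Mode = β/(α+1) = 23.2/14.4 = 1.611.
Mean = β/(α−1) = 23.2/12.4 = 1.871.
Mean > mode: the posterior has a right tail.

MAP = 1.611, posterior mean = 1.871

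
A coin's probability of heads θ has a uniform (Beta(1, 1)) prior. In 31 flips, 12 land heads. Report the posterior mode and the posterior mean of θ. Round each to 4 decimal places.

MAP: 0.3871. Posterior mean: 0.3939.

Posterior: Beta(1+12, 1+19) = Beta(13, 20).
Mode = (13−1)/(13+20−2) = 12/31 = 0.3871.
With a flat prior the MAP equals the MLE, 12/31.
Mean = 13/(13+20) = 13/33 = 0.3939.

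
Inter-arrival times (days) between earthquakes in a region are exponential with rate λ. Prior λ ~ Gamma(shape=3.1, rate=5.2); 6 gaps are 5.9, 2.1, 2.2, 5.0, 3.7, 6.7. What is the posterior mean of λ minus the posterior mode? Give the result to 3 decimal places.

0.032

Σ times = 25.6. Posterior: Gamma(shape = 3.1+6 = 9.1, rate = 5.2+25.6 = 30.8).
Mode = (α−1)/β = 8.1/30.8 = 0.263.
Mean = α/β = 9.1/30.8 = 0.295.
Difference = 0.295 − 0.263 = 0.032.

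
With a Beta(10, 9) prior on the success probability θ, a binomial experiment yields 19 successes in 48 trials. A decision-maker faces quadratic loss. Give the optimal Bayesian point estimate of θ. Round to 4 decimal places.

0.4328

Posterior: Beta(10+19, 9+29) = Beta(29, 38).
Mode = (29−1)/(29+38−2) = 28/65 = 0.4308.
Mean = 29/(29+38) = 29/67 = 0.4328.
Quadratic loss ⇒ the optimal estimator is the posterior mean.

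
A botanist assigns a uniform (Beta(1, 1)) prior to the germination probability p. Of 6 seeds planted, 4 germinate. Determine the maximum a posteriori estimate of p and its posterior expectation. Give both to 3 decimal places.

Posterior: Beta(1+4, 1+2) = Beta(5, 3).
Mode = (5−1)/(5+3−2) = 4/6 = 0.667.
Mean = 5/(5+3) = 5/8 = 0.625.

p_MAP = 0.667, E[p|data] = 0.625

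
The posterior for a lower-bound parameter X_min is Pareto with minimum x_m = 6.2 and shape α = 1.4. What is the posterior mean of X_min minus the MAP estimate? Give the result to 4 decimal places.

15.5000

The Pareto density is strictly decreasing on [x_m, ∞), so the mode is x_m = 6.2000.
Mean = α·x_m/(α−1) = 1.4·6.2/0.4 = 21.7000.
Difference = 21.7000 − 6.2000 = 15.5000.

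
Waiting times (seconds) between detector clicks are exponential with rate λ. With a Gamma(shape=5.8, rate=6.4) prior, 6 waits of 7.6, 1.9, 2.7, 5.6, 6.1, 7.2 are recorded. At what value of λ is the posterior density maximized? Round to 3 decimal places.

Σ times = 31.1. Posterior: Gamma(shape = 5.8+6 = 11.8, rate = 6.4+31.1 = 37.5).
Mode = (α−1)/β = 10.8/37.5 = 0.288.
Mean = α/β = 11.8/37.5 = 0.315.
This is the posterior mode — the MAP estimate.

0.288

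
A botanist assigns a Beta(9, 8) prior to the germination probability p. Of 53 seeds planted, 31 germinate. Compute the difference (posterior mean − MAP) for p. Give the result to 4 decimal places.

Posterior: Beta(9+31, 8+22) = Beta(40, 30).
Mode = (40−1)/(40+30−2) = 39/68 = 0.5735.
Mean = 40/(40+30) = 40/70 = 0.5714.
Difference = 0.5714 − 0.5735 = -0.0021.
The mean is pulled below the mode by the posterior's left skew.

-0.0021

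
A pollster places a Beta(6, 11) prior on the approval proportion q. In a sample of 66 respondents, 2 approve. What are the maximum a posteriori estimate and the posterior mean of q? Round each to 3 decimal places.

Posterior: Beta(6+2, 11+64) = Beta(8, 75).
Mode = (8−1)/(8+75−2) = 7/81 = 0.086.
Mean = 8/(8+75) = 8/83 = 0.096.

MAP: 0.086. Posterior mean: 0.096.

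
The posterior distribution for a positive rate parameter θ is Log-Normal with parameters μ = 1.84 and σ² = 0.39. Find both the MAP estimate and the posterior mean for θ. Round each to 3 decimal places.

MAP = 4.263; posterior mean = 7.652

Mode = exp(μ − σ²) = exp(1.45) = 4.263.
Mean = exp(μ + σ²/2) = exp(2.035) = 7.652.
Right-skewed posterior ⇒ mode < mean.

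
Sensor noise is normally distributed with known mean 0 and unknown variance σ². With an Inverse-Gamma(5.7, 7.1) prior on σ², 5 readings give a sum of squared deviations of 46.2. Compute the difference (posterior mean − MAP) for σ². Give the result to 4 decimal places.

0.9118

Posterior: Inverse-Gamma(shape = 5.7+5/2 = 8.2, scale = 7.1+46.2/2 = 30.2).
Mode = β/(α+1) = 30.2/9.2 = 3.2826.
Mean = β/(α−1) = 30.2/7.2 = 4.1944.
Difference = 4.1944 − 3.2826 = 0.9118.
The mean is pulled above the mode by the posterior's right skew.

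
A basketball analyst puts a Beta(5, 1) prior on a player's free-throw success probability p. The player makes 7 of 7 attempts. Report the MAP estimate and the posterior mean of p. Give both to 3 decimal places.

MAP estimate = 1.000, posterior mean = 0.923

Posterior: Beta(5+7, 1+0) = Beta(12, 1).
Since β = 1 ≤ 1 and α > 1, the Beta density is monotone increasing on [0,1]; the mode is at 1.
Mean = 12/(12+1) = 0.923.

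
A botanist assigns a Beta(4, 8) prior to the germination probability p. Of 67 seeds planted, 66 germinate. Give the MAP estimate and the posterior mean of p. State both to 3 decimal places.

MAP estimate = 0.896, posterior mean = 0.886

Posterior: Beta(4+66, 8+1) = Beta(70, 9).
Mode = (70−1)/(70+9−2) = 69/77 = 0.896.
Mean = 70/(70+9) = 70/79 = 0.886.
Mode > mean: the posterior has a left tail.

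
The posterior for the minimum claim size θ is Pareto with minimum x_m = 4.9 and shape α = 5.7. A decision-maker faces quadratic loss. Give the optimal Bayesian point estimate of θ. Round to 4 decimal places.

5.9426

The Pareto density is strictly decreasing on [x_m, ∞), so the mode is x_m = 4.9000.
Mean = α·x_m/(α−1) = 5.7·4.9/4.7 = 5.9426.
Quadratic loss ⇒ the optimal estimator is the posterior mean.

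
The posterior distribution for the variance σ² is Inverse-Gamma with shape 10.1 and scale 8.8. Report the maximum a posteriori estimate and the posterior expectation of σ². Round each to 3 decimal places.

MAP: 0.793. Posterior mean: 0.967.

Mode = β/(α+1) = 8.8/11.1 = 0.793.
Mean = β/(α−1) = 8.8/9.1 = 0.967.
The mean is pulled above the mode by the posterior's right skew.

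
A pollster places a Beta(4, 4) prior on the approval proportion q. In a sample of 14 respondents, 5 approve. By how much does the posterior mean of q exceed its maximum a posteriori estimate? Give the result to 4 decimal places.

0.0091

Posterior: Beta(4+5, 4+9) = Beta(9, 13).
Mode = (9−1)/(9+13−2) = 8/20 = 0.4000.
Mean = 9/(9+13) = 9/22 = 0.4091.
Difference = 0.4091 − 0.4000 = 0.0091.
The posterior is right-skewed, so the mean exceeds the mode.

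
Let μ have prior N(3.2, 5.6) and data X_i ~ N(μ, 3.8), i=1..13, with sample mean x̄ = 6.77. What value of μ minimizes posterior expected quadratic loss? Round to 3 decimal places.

Posterior for μ is Normal. Precision-weighted mean: (1/5.6·3.2 + 13/3.8·6.77) / (1/5.6 + 13/3.8) = 6.593.
A Normal posterior is symmetric, so mode = mean.
Quadratic loss ⇒ the optimal estimator is the posterior mean.

6.593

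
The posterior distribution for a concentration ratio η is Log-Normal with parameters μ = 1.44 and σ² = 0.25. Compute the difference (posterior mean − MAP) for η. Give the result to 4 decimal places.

1.4956

Mode = exp(μ − σ²) = exp(1.19) = 3.2871.
Mean = exp(μ + σ²/2) = exp(1.565) = 4.7827.
Difference = 4.7827 − 3.2871 = 1.4956.
Right-skewed posterior ⇒ mode < mean.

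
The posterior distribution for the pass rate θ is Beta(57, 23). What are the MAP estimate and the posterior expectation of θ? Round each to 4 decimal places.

Mode = (57−1)/(57+23−2) = 56/78 = 0.7179.
Mean = 57/(57+23) = 57/80 = 0.7125.

MAP = 0.7179, posterior mean = 0.7125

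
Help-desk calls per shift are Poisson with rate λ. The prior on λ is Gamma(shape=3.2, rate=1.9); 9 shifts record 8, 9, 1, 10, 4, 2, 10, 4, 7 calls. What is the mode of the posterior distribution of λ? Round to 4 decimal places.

5.2477

Σ counts = 55. Posterior: Gamma(shape = 3.2+55 = 58.2, rate = 1.9+9 = 10.9).
Mode = (α−1)/β = 57.2/10.9 = 5.2477.
Mean = α/β = 58.2/10.9 = 5.3394.
This is the posterior mode — the MAP estimate.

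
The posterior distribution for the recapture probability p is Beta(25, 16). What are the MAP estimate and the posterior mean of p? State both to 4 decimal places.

MAP estimate = 0.6154, posterior mean = 0.6098

Mode = (25−1)/(25+16−2) = 24/39 = 0.6154.
Mean = 25/(25+16) = 25/41 = 0.6098.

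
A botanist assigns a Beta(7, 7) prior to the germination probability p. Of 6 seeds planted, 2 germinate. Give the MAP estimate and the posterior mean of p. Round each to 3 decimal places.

MAP: 0.444. Posterior mean: 0.450.

Posterior: Beta(7+2, 7+4) = Beta(9, 11).
Mode = (9−1)/(9+11−2) = 8/18 = 0.444.
Mean = 9/(9+11) = 9/20 = 0.450.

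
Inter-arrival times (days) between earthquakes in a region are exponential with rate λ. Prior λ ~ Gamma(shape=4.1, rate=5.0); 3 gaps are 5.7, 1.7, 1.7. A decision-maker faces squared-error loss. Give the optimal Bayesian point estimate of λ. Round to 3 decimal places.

0.504

Σ times = 9.1. Posterior: Gamma(shape = 4.1+3 = 7.1, rate = 5.0+9.1 = 14.1).
Mode = (α−1)/β = 6.1/14.1 = 0.433.
Mean = α/β = 7.1/14.1 = 0.504.
Squared-error loss ⇒ the optimal estimator is the posterior mean.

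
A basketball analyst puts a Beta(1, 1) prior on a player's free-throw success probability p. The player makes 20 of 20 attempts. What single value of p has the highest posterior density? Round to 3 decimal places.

1.000

Posterior: Beta(1+20, 1+0) = Beta(21, 1).
Since β = 1 ≤ 1 and α > 1, the Beta density is monotone increasing on [0,1]; the mode is at 1.
Mean = 21/(21+1) = 0.955.
This is the posterior mode — the MAP estimate.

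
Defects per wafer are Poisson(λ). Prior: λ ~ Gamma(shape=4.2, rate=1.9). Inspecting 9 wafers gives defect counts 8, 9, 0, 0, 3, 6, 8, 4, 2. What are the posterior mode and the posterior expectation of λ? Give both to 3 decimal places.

MAP = 3.963; posterior mean = 4.055

Σ counts = 40. Posterior: Gamma(shape = 4.2+40 = 44.2, rate = 1.9+9 = 10.9).
Mode = (α−1)/β = 43.2/10.9 = 3.963.
Mean = α/β = 44.2/10.9 = 4.055.
The posterior is right-skewed, so the mean exceeds the mode.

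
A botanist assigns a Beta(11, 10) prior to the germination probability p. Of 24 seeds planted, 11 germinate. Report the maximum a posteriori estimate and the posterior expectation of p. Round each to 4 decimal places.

MAP: 0.4884. Posterior mean: 0.4889.

Posterior: Beta(11+11, 10+13) = Beta(22, 23).
Mode = (22−1)/(22+23−2) = 21/43 = 0.4884.
Mean = 22/(22+23) = 22/45 = 0.4889.
The mean is pulled above the mode by the posterior's right skew.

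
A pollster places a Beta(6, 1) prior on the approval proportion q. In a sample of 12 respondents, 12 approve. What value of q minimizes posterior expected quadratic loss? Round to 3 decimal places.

Posterior: Beta(6+12, 1+0) = Beta(18, 1).
Since β = 1 ≤ 1 and α > 1, the Beta density is monotone increasing on [0,1]; the mode is at 1.
Mean = 18/(18+1) = 0.947.
Quadratic loss ⇒ the optimal estimator is the posterior mean.

0.947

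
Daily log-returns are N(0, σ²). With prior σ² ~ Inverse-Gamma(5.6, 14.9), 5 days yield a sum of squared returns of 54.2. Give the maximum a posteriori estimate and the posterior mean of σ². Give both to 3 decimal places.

Posterior: Inverse-Gamma(shape = 5.6+5/2 = 8.1, scale = 14.9+54.2/2 = 42.0).
Mode = β/(α+1) = 42.0/9.1 = 4.615.
Mean = β/(α−1) = 42.0/7.1 = 5.915.

maximum a posteriori estimate = 4.615, posterior mean = 5.915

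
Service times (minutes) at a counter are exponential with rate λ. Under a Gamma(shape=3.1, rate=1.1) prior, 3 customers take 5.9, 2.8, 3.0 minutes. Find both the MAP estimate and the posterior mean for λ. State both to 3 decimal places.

Σ times = 11.7. Posterior: Gamma(shape = 3.1+3 = 6.1, rate = 1.1+11.7 = 12.8).
Mode = (α−1)/β = 5.1/12.8 = 0.398.
Mean = α/β = 6.1/12.8 = 0.477.
The mean is pulled above the mode by the posterior's right skew.

MAP = 0.398, posterior mean = 0.477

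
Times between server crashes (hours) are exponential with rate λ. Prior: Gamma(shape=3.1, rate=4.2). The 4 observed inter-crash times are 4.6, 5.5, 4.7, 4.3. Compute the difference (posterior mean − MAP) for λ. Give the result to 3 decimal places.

0.043

Σ times = 19.1. Posterior: Gamma(shape = 3.1+4 = 7.1, rate = 4.2+19.1 = 23.3).
Mode = (α−1)/β = 6.1/23.3 = 0.262.
Mean = α/β = 7.1/23.3 = 0.305.
Difference = 0.305 − 0.262 = 0.043.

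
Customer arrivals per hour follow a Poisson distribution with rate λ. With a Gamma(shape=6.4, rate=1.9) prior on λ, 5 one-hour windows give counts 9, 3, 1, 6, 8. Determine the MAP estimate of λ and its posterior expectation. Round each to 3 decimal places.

MAP estimate = 4.696, posterior expectation = 4.841

Σ counts = 27. Posterior: Gamma(shape = 6.4+27 = 33.4, rate = 1.9+5 = 6.9).
Mode = (α−1)/β = 32.4/6.9 = 4.696.
Mean = α/β = 33.4/6.9 = 4.841.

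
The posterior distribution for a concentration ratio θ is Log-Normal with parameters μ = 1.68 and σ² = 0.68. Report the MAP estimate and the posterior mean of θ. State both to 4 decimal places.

MAP estimate = 2.7183, posterior mean = 7.5383

Mode = exp(μ − σ²) = exp(1.00) = 2.7183.
Mean = exp(μ + σ²/2) = exp(2.020) = 7.5383.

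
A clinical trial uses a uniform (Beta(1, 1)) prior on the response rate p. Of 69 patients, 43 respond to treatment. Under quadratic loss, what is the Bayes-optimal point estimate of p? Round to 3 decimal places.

Posterior: Beta(1+43, 1+26) = Beta(44, 27).
Mode = (44−1)/(44+27−2) = 43/69 = 0.623.
Mean = 44/(44+27) = 44/71 = 0.620.
Quadratic loss ⇒ the optimal estimator is the posterior mean.

0.620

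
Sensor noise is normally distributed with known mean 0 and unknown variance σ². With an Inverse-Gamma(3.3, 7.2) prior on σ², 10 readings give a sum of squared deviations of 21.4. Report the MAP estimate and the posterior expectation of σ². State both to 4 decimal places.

Posterior: Inverse-Gamma(shape = 3.3+10/2 = 8.3, scale = 7.2+21.4/2 = 17.9).
Mode = β/(α+1) = 17.9/9.3 = 1.9247.
Mean = β/(α−1) = 17.9/7.3 = 2.4521.
The mean is pulled above the mode by the posterior's right skew.

MAP estimate = 1.9247, posterior expectation = 2.4521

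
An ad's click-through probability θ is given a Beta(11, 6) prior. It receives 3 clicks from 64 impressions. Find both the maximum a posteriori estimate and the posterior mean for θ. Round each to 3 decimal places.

Posterior: Beta(11+3, 6+61) = Beta(14, 67).
Mode = (14−1)/(14+67−2) = 13/79 = 0.165.
Mean = 14/(14+67) = 14/81 = 0.173.

MAP = 0.165; posterior mean = 0.173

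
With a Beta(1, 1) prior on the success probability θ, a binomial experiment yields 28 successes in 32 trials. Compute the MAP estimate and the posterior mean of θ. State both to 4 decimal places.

MAP = 0.8750, posterior mean = 0.8529

Posterior: Beta(1+28, 1+4) = Beta(29, 5).
Mode = (29−1)/(29+5−2) = 28/32 = 0.8750.
With a flat prior the MAP equals the MLE, 28/32.
Mean = 29/(29+5) = 29/34 = 0.8529.
Mode > mean: the posterior has a left tail.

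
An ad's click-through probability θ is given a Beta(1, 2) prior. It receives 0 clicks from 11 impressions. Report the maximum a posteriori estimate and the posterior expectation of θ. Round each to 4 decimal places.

MAP = 0.0000; posterior mean = 0.0714

Posterior: Beta(1+0, 2+11) = Beta(1, 13).
Since α = 1 ≤ 1 and β > 1, the Beta density is monotone decreasing on [0,1]; the mode is at 0.
Mean = 1/(1+13) = 0.0714.
Right-skewed posterior ⇒ mode < mean.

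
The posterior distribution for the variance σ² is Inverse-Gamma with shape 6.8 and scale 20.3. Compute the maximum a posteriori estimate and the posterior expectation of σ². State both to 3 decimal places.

Mode = β/(α+1) = 20.3/7.8 = 2.603.
Mean = β/(α−1) = 20.3/5.8 = 3.500.
Mean > mode: the posterior has a right tail.

MAP: 2.603. Posterior mean: 3.500.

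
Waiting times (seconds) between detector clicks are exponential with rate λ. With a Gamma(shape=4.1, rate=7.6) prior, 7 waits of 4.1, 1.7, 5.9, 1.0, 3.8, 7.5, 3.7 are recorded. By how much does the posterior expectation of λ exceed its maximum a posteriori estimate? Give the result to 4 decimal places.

0.0283

Σ times = 27.7. Posterior: Gamma(shape = 4.1+7 = 11.1, rate = 7.6+27.7 = 35.3).
Mode = (α−1)/β = 10.1/35.3 = 0.2861.
Mean = α/β = 11.1/35.3 = 0.3144.
Difference = 0.3144 − 0.2861 = 0.0283.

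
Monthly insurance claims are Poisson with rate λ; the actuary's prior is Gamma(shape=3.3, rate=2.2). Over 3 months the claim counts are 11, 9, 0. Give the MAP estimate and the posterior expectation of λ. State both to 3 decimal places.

λ_MAP = 4.288, E[λ|data] = 4.481

Σ counts = 20. Posterior: Gamma(shape = 3.3+20 = 23.3, rate = 2.2+3 = 5.2).
Mode = (α−1)/β = 22.3/5.2 = 4.288.
Mean = α/β = 23.3/5.2 = 4.481.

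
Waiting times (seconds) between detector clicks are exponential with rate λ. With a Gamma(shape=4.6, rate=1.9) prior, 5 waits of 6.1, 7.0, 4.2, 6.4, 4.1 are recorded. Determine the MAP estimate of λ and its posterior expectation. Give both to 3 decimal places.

Σ times = 27.8. Posterior: Gamma(shape = 4.6+5 = 9.6, rate = 1.9+27.8 = 29.7).
Mode = (α−1)/β = 8.6/29.7 = 0.290.
Mean = α/β = 9.6/29.7 = 0.323.
The posterior is right-skewed, so the mean exceeds the mode.

MAP = 0.290; posterior mean = 0.323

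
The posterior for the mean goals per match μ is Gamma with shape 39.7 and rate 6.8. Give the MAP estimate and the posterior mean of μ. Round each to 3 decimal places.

Mode = (α−1)/β = 38.7/6.8 = 5.691.
Mean = α/β = 39.7/6.8 = 5.838.

μ_MAP = 5.691, E[μ|data] = 5.838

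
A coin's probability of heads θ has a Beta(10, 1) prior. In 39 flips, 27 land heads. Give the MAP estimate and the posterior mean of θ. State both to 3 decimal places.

MAP = 0.750; posterior mean = 0.740

Posterior: Beta(10+27, 1+12) = Beta(37, 13).
Mode = (37−1)/(37+13−2) = 36/48 = 0.750.
Mean = 37/(37+13) = 37/50 = 0.740.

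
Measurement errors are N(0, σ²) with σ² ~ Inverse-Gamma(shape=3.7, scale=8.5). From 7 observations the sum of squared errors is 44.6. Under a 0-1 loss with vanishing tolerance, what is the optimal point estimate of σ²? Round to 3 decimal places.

3.756

Posterior: Inverse-Gamma(shape = 3.7+7/2 = 7.2, scale = 8.5+44.6/2 = 30.8).
Mode = β/(α+1) = 30.8/8.2 = 3.756.
Mean = β/(α−1) = 30.8/6.2 = 4.968.
This is the posterior mode — the MAP estimate.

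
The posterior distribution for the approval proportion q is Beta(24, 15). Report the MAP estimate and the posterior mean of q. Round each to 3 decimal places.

MAP = 0.622; posterior mean = 0.615

Mode = (24−1)/(24+15−2) = 23/37 = 0.622.
Mean = 24/(24+15) = 24/39 = 0.615.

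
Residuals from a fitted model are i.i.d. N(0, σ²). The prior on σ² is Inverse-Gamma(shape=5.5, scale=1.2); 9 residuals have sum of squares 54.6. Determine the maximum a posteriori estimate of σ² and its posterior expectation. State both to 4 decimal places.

σ²_MAP = 2.5909, E[σ²|data] = 3.1667

Posterior: Inverse-Gamma(shape = 5.5+9/2 = 10.0, scale = 1.2+54.6/2 = 28.5).
Mode = β/(α+1) = 28.5/11.0 = 2.5909.
Mean = β/(α−1) = 28.5/9.0 = 3.1667.
The posterior is right-skewed, so the mean exceeds the mode.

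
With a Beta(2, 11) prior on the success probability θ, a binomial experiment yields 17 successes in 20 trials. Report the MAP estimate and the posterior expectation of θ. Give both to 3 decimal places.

Posterior: Beta(2+17, 11+3) = Beta(19, 14).
Mode = (19−1)/(19+14−2) = 18/31 = 0.581.
Mean = 19/(19+14) = 19/33 = 0.576.

θ_MAP = 0.581, E[θ|data] = 0.576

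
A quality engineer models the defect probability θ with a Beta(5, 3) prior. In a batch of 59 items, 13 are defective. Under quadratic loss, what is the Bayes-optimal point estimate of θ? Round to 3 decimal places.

Posterior: Beta(5+13, 3+46) = Beta(18, 49).
Mode = (18−1)/(18+49−2) = 17/65 = 0.262.
Mean = 18/(18+49) = 18/67 = 0.269.
Quadratic loss ⇒ the optimal estimator is the posterior mean.

0.269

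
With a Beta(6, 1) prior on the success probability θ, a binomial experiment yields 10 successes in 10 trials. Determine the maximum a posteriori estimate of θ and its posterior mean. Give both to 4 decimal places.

Posterior: Beta(6+10, 1+0) = Beta(16, 1).
Since β = 1 ≤ 1 and α > 1, the Beta density is monotone increasing on [0,1]; the mode is at 1.
Mean = 16/(16+1) = 0.9412.

MAP = 1.0000; posterior mean = 0.9412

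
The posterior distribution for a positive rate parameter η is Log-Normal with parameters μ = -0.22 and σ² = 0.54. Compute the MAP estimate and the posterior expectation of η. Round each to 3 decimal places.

MAP = 0.468, posterior mean = 1.051

Mode = exp(μ − σ²) = exp(-0.76) = 0.468.
Mean = exp(μ + σ²/2) = exp(0.050) = 1.051.
Right-skewed posterior ⇒ mode < mean.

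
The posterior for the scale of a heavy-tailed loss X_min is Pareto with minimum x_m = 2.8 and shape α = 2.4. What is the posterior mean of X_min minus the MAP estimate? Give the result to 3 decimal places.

2.000

The Pareto density is strictly decreasing on [x_m, ∞), so the mode is x_m = 2.800.
Mean = α·x_m/(α−1) = 2.4·2.8/1.4 = 4.800.
Difference = 4.800 − 2.800 = 2.000.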